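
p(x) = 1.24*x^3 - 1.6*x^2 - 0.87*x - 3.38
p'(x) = 3.72*x^2 - 3.2*x - 0.87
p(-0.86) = -4.60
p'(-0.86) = 4.63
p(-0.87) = -4.65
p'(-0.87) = 4.73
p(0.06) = -3.44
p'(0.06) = -1.05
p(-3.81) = -91.87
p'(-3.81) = 65.32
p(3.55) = 28.84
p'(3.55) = 34.65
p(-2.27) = -24.15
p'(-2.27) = 25.56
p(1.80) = -2.90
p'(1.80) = 5.42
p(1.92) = -2.17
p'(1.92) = 6.70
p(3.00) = 13.09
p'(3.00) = 23.01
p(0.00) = -3.38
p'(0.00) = -0.87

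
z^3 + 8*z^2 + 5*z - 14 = (z - 1)*(z + 2)*(z + 7)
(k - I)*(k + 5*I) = k^2 + 4*I*k + 5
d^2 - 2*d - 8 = (d - 4)*(d + 2)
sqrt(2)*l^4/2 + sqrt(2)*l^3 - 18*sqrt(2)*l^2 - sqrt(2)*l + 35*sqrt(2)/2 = (l - 5)*(l - 1)*(l + 7)*(sqrt(2)*l/2 + sqrt(2)/2)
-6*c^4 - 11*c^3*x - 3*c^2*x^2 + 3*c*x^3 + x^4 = (-2*c + x)*(c + x)^2*(3*c + x)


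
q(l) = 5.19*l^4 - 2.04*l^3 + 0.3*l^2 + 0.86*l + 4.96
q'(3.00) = 508.10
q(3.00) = 375.55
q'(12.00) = 35000.06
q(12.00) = 104153.20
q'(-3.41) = -895.52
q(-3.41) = 788.16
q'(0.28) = 1.00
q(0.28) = 5.21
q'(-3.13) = -697.57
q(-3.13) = 565.89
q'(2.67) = 353.98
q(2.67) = 234.33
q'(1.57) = 67.06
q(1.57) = 30.69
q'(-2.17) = -241.39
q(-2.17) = 140.43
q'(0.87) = 10.42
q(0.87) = 7.57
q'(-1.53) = -88.74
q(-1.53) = 40.09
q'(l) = 20.76*l^3 - 6.12*l^2 + 0.6*l + 0.86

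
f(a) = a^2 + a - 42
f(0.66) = -40.90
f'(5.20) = 11.40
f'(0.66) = 2.32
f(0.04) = -41.96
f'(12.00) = 25.00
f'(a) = 2*a + 1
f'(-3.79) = -6.58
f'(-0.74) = -0.48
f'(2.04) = 5.08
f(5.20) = -9.76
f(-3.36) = -34.07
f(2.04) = -35.80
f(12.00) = 114.00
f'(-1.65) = -2.30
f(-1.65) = -40.93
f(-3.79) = -31.43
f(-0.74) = -42.19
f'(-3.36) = -5.72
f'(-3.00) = -5.00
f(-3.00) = -36.00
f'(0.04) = 1.08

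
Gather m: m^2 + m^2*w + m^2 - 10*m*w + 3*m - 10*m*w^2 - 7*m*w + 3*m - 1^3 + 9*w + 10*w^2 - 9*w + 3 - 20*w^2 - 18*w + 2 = m^2*(w + 2) + m*(-10*w^2 - 17*w + 6) - 10*w^2 - 18*w + 4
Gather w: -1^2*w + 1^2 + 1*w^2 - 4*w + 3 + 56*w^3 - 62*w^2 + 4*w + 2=56*w^3 - 61*w^2 - w + 6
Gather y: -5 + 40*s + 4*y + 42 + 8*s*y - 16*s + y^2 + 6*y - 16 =24*s + y^2 + y*(8*s + 10) + 21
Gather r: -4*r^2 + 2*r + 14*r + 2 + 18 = -4*r^2 + 16*r + 20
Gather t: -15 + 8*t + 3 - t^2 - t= -t^2 + 7*t - 12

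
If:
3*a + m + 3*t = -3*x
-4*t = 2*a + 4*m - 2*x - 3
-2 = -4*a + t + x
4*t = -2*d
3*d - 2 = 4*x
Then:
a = 43/114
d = 2/57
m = 13/38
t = -1/57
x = -9/19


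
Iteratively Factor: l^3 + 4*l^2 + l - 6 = (l - 1)*(l^2 + 5*l + 6) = (l - 1)*(l + 3)*(l + 2)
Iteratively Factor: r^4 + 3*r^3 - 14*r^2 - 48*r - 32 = (r + 2)*(r^3 + r^2 - 16*r - 16) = (r + 2)*(r + 4)*(r^2 - 3*r - 4) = (r - 4)*(r + 2)*(r + 4)*(r + 1)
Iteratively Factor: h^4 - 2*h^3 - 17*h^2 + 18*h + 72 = (h - 3)*(h^3 + h^2 - 14*h - 24) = (h - 4)*(h - 3)*(h^2 + 5*h + 6) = (h - 4)*(h - 3)*(h + 3)*(h + 2)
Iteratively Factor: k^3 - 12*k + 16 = (k + 4)*(k^2 - 4*k + 4) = (k - 2)*(k + 4)*(k - 2)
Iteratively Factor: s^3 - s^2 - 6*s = (s - 3)*(s^2 + 2*s) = s*(s - 3)*(s + 2)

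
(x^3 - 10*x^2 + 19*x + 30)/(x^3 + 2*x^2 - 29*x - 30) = (x - 6)/(x + 6)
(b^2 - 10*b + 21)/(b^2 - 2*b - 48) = (-b^2 + 10*b - 21)/(-b^2 + 2*b + 48)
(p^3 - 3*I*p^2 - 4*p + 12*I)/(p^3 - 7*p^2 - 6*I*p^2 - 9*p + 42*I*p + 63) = (p^2 - 4)/(p^2 - p*(7 + 3*I) + 21*I)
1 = 1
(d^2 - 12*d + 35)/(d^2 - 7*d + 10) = (d - 7)/(d - 2)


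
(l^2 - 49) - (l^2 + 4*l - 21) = -4*l - 28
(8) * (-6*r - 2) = -48*r - 16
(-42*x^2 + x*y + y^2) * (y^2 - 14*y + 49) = -42*x^2*y^2 + 588*x^2*y - 2058*x^2 + x*y^3 - 14*x*y^2 + 49*x*y + y^4 - 14*y^3 + 49*y^2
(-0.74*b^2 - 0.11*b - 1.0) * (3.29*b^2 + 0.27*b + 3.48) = -2.4346*b^4 - 0.5617*b^3 - 5.8949*b^2 - 0.6528*b - 3.48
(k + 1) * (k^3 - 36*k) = k^4 + k^3 - 36*k^2 - 36*k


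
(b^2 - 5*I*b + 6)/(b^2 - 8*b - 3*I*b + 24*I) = (b^2 - 5*I*b + 6)/(b^2 - 8*b - 3*I*b + 24*I)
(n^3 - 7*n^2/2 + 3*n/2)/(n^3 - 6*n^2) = (2*n^2 - 7*n + 3)/(2*n*(n - 6))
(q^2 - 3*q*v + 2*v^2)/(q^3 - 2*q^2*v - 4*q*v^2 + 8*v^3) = (q - v)/(q^2 - 4*v^2)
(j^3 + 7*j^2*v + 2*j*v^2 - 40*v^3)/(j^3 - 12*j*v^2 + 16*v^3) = (-j - 5*v)/(-j + 2*v)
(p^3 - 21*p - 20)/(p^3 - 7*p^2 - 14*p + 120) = (p + 1)/(p - 6)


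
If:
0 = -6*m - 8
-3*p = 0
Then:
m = -4/3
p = 0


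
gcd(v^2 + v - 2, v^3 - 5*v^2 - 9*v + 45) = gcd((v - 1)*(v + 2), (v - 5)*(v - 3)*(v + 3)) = 1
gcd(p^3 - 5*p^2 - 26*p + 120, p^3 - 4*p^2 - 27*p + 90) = p^2 - p - 30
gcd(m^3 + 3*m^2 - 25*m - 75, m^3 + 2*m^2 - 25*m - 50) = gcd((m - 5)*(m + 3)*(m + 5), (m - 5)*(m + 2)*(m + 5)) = m^2 - 25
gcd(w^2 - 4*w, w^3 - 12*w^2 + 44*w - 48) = w - 4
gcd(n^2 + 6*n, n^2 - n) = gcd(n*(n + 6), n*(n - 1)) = n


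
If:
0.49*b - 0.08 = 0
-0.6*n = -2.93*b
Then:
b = 0.16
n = 0.80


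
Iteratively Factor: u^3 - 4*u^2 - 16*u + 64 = (u + 4)*(u^2 - 8*u + 16) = (u - 4)*(u + 4)*(u - 4)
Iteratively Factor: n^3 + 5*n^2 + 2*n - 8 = (n + 4)*(n^2 + n - 2) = (n - 1)*(n + 4)*(n + 2)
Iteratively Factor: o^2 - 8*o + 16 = (o - 4)*(o - 4)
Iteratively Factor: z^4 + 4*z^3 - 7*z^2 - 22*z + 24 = (z + 3)*(z^3 + z^2 - 10*z + 8) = (z - 2)*(z + 3)*(z^2 + 3*z - 4) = (z - 2)*(z + 3)*(z + 4)*(z - 1)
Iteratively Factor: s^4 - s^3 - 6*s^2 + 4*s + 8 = (s + 2)*(s^3 - 3*s^2 + 4) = (s + 1)*(s + 2)*(s^2 - 4*s + 4) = (s - 2)*(s + 1)*(s + 2)*(s - 2)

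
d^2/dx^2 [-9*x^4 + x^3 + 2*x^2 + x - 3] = -108*x^2 + 6*x + 4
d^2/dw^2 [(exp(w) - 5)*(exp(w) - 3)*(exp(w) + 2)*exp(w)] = (16*exp(3*w) - 54*exp(2*w) - 4*exp(w) + 30)*exp(w)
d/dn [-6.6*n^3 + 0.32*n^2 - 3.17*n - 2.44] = -19.8*n^2 + 0.64*n - 3.17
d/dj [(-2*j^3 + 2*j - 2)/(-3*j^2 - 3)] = 2*(j^4 + 4*j^2 - 2*j - 1)/(3*(j^4 + 2*j^2 + 1))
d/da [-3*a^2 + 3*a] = 3 - 6*a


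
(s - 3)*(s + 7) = s^2 + 4*s - 21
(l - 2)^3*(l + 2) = l^4 - 4*l^3 + 16*l - 16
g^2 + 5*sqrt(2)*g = g*(g + 5*sqrt(2))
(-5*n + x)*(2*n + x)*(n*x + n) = -10*n^3*x - 10*n^3 - 3*n^2*x^2 - 3*n^2*x + n*x^3 + n*x^2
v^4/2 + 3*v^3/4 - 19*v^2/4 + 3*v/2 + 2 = (v/2 + 1/4)*(v - 2)*(v - 1)*(v + 4)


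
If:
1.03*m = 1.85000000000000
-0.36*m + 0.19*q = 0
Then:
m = 1.80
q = 3.40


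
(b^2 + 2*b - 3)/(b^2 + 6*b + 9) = (b - 1)/(b + 3)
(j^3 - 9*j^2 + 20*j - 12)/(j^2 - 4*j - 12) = (j^2 - 3*j + 2)/(j + 2)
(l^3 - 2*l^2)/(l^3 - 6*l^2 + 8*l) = l/(l - 4)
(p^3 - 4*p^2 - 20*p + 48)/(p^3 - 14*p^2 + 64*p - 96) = (p^2 + 2*p - 8)/(p^2 - 8*p + 16)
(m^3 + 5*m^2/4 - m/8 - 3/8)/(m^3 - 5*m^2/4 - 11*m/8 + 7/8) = (4*m + 3)/(4*m - 7)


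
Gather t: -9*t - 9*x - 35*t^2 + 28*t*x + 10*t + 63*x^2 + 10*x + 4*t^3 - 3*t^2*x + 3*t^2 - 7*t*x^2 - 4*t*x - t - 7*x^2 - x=4*t^3 + t^2*(-3*x - 32) + t*(-7*x^2 + 24*x) + 56*x^2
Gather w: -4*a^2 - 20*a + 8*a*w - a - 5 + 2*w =-4*a^2 - 21*a + w*(8*a + 2) - 5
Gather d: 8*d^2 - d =8*d^2 - d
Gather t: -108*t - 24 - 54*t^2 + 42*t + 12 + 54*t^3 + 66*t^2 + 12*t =54*t^3 + 12*t^2 - 54*t - 12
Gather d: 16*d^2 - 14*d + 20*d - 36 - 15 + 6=16*d^2 + 6*d - 45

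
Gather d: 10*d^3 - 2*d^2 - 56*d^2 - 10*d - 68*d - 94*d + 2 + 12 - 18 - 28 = 10*d^3 - 58*d^2 - 172*d - 32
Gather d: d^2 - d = d^2 - d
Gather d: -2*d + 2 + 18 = 20 - 2*d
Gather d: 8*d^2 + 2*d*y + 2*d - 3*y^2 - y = 8*d^2 + d*(2*y + 2) - 3*y^2 - y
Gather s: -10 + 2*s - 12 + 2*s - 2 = 4*s - 24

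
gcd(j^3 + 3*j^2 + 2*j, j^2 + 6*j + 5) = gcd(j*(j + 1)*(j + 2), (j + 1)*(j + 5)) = j + 1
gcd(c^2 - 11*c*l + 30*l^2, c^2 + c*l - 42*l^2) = c - 6*l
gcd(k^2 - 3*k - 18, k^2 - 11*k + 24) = 1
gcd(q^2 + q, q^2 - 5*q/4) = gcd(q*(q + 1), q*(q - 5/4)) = q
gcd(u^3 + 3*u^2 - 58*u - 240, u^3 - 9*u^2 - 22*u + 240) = u^2 - 3*u - 40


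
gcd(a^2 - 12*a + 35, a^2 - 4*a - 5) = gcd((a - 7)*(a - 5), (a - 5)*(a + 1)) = a - 5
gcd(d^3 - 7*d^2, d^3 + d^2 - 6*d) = d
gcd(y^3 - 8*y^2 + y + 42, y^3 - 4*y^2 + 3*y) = y - 3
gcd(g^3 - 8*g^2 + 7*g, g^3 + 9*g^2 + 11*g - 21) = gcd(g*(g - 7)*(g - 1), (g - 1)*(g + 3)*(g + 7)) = g - 1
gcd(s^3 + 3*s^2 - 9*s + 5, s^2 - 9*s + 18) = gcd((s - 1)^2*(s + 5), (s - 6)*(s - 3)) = 1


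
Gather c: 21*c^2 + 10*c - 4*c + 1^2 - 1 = 21*c^2 + 6*c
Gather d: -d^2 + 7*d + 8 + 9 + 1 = -d^2 + 7*d + 18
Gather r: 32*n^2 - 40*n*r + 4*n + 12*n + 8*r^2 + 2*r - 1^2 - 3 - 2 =32*n^2 + 16*n + 8*r^2 + r*(2 - 40*n) - 6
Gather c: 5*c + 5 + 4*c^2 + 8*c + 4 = 4*c^2 + 13*c + 9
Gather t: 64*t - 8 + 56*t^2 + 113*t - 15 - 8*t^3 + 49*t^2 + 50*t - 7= -8*t^3 + 105*t^2 + 227*t - 30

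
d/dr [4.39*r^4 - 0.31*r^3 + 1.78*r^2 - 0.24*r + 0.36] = 17.56*r^3 - 0.93*r^2 + 3.56*r - 0.24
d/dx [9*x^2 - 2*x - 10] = 18*x - 2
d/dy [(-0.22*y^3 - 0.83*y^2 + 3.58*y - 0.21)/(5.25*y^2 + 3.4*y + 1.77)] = (-1.155*y^4 - 1.496*y^3 - 22.7852*y^2 - 0.7332*y + 7.0506)/(27.5625*y^4 + 35.7*y^3 + 30.145*y^2 + 12.036*y + 3.1329)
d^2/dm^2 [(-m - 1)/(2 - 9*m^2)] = 18*(36*m^2*(m + 1) - (3*m + 1)*(9*m^2 - 2))/(9*m^2 - 2)^3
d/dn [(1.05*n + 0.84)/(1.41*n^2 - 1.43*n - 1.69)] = (1.4805*n^2 - 1.5015*n - (1.05*n + 0.84)*(2.82*n - 1.43) - 1.7745)/(-1.41*n^2 + 1.43*n + 1.69)^2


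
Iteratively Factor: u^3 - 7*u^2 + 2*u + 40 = (u - 4)*(u^2 - 3*u - 10) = (u - 4)*(u + 2)*(u - 5)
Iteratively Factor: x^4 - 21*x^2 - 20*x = (x)*(x^3 - 21*x - 20) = x*(x + 4)*(x^2 - 4*x - 5) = x*(x + 1)*(x + 4)*(x - 5)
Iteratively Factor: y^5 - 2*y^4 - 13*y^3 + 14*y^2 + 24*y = (y - 2)*(y^4 - 13*y^2 - 12*y) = (y - 2)*(y + 3)*(y^3 - 3*y^2 - 4*y) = y*(y - 2)*(y + 3)*(y^2 - 3*y - 4) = y*(y - 2)*(y + 1)*(y + 3)*(y - 4)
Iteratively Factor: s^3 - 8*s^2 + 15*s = (s)*(s^2 - 8*s + 15) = s*(s - 5)*(s - 3)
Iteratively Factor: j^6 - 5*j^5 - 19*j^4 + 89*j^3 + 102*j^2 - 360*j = (j + 3)*(j^5 - 8*j^4 + 5*j^3 + 74*j^2 - 120*j) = (j + 3)^2*(j^4 - 11*j^3 + 38*j^2 - 40*j) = (j - 5)*(j + 3)^2*(j^3 - 6*j^2 + 8*j) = (j - 5)*(j - 4)*(j + 3)^2*(j^2 - 2*j) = (j - 5)*(j - 4)*(j - 2)*(j + 3)^2*(j)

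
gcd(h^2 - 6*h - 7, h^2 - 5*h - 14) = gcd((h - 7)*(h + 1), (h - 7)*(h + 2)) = h - 7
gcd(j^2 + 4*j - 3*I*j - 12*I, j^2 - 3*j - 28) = j + 4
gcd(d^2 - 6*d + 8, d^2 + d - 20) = d - 4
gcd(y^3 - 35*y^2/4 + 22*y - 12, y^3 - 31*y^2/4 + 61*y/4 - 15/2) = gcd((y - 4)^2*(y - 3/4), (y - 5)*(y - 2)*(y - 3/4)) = y - 3/4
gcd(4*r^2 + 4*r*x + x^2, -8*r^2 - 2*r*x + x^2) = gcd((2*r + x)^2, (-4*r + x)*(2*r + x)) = 2*r + x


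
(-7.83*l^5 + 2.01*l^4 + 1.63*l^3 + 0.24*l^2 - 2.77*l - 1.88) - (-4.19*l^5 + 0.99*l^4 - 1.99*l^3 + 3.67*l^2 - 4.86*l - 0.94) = -3.64*l^5 + 1.02*l^4 + 3.62*l^3 - 3.43*l^2 + 2.09*l - 0.94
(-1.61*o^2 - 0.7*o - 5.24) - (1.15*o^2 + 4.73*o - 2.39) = -2.76*o^2 - 5.43*o - 2.85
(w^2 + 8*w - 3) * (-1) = -w^2 - 8*w + 3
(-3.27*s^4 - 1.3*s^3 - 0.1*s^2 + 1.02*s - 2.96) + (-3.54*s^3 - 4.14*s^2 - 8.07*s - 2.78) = -3.27*s^4 - 4.84*s^3 - 4.24*s^2 - 7.05*s - 5.74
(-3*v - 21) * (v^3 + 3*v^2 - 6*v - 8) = -3*v^4 - 30*v^3 - 45*v^2 + 150*v + 168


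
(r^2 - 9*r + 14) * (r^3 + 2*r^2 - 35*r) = r^5 - 7*r^4 - 39*r^3 + 343*r^2 - 490*r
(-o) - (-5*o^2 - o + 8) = 5*o^2 - 8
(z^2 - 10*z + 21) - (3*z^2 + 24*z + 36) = -2*z^2 - 34*z - 15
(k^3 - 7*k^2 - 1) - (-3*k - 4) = k^3 - 7*k^2 + 3*k + 3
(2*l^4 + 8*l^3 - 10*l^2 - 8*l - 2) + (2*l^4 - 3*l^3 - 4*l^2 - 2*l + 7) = 4*l^4 + 5*l^3 - 14*l^2 - 10*l + 5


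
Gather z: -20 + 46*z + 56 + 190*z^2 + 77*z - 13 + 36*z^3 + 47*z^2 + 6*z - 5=36*z^3 + 237*z^2 + 129*z + 18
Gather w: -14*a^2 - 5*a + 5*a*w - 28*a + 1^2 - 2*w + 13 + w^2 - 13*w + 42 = -14*a^2 - 33*a + w^2 + w*(5*a - 15) + 56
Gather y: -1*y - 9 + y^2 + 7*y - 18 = y^2 + 6*y - 27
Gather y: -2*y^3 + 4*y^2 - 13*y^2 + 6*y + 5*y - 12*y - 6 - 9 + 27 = -2*y^3 - 9*y^2 - y + 12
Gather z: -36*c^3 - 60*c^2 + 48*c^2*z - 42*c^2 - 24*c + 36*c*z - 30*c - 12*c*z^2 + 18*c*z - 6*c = -36*c^3 - 102*c^2 - 12*c*z^2 - 60*c + z*(48*c^2 + 54*c)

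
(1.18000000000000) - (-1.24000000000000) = 2.42000000000000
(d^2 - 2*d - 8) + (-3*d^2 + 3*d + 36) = -2*d^2 + d + 28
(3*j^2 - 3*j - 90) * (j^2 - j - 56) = 3*j^4 - 6*j^3 - 255*j^2 + 258*j + 5040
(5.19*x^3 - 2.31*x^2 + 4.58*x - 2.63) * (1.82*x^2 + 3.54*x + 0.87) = 9.4458*x^5 + 14.1684*x^4 + 4.6735*x^3 + 9.4169*x^2 - 5.3256*x - 2.2881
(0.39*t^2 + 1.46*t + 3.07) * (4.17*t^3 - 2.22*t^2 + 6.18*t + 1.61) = 1.6263*t^5 + 5.2224*t^4 + 11.9709*t^3 + 2.8353*t^2 + 21.3232*t + 4.9427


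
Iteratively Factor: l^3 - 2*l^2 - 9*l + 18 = (l - 2)*(l^2 - 9) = (l - 2)*(l + 3)*(l - 3)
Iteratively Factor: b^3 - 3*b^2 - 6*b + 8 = (b + 2)*(b^2 - 5*b + 4) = (b - 1)*(b + 2)*(b - 4)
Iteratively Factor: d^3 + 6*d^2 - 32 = (d - 2)*(d^2 + 8*d + 16) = (d - 2)*(d + 4)*(d + 4)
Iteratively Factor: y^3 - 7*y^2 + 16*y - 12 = (y - 2)*(y^2 - 5*y + 6) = (y - 3)*(y - 2)*(y - 2)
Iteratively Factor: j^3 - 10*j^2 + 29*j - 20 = (j - 1)*(j^2 - 9*j + 20) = (j - 5)*(j - 1)*(j - 4)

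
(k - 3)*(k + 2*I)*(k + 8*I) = k^3 - 3*k^2 + 10*I*k^2 - 16*k - 30*I*k + 48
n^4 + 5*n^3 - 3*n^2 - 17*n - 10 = (n - 2)*(n + 1)^2*(n + 5)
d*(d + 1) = d^2 + d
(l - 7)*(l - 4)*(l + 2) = l^3 - 9*l^2 + 6*l + 56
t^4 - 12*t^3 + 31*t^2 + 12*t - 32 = (t - 8)*(t - 4)*(t - 1)*(t + 1)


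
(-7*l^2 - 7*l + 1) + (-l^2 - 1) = -8*l^2 - 7*l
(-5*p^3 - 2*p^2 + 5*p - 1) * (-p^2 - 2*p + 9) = 5*p^5 + 12*p^4 - 46*p^3 - 27*p^2 + 47*p - 9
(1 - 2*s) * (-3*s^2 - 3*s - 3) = 6*s^3 + 3*s^2 + 3*s - 3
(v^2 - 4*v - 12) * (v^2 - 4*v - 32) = v^4 - 8*v^3 - 28*v^2 + 176*v + 384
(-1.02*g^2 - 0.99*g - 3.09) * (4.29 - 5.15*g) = 5.253*g^3 + 0.722700000000001*g^2 + 11.6664*g - 13.2561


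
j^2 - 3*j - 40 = (j - 8)*(j + 5)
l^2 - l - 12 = (l - 4)*(l + 3)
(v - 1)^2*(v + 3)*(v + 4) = v^4 + 5*v^3 - v^2 - 17*v + 12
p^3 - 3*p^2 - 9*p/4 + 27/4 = (p - 3)*(p - 3/2)*(p + 3/2)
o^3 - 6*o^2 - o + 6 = (o - 6)*(o - 1)*(o + 1)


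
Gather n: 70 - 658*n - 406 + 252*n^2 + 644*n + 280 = 252*n^2 - 14*n - 56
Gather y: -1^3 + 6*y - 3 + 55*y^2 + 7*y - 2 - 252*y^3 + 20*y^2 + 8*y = -252*y^3 + 75*y^2 + 21*y - 6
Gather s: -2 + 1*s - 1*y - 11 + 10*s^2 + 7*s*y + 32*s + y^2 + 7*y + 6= 10*s^2 + s*(7*y + 33) + y^2 + 6*y - 7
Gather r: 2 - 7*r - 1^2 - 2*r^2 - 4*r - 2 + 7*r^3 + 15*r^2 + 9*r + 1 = 7*r^3 + 13*r^2 - 2*r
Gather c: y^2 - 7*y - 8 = y^2 - 7*y - 8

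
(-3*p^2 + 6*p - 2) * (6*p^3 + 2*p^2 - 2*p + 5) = -18*p^5 + 30*p^4 + 6*p^3 - 31*p^2 + 34*p - 10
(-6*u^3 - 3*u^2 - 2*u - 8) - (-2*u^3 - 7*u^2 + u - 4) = -4*u^3 + 4*u^2 - 3*u - 4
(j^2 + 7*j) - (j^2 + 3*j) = 4*j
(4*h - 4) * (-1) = 4 - 4*h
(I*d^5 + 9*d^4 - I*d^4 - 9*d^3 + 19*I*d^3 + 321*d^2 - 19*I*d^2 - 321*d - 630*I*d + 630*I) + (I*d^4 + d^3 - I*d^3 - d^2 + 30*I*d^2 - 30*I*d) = I*d^5 + 9*d^4 - 8*d^3 + 18*I*d^3 + 320*d^2 + 11*I*d^2 - 321*d - 660*I*d + 630*I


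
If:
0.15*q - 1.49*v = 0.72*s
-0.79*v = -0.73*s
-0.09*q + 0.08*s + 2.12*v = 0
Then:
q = 0.00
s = 0.00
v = 0.00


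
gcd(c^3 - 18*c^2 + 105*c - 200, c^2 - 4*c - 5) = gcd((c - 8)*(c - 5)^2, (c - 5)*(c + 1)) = c - 5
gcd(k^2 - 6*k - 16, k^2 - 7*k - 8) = k - 8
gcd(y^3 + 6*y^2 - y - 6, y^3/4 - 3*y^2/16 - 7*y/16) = y + 1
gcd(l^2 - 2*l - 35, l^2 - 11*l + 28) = l - 7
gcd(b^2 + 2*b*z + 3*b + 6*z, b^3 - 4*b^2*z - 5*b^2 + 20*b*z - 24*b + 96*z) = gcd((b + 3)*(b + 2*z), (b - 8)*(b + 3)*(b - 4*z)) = b + 3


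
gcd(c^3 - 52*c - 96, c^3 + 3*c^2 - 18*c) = c + 6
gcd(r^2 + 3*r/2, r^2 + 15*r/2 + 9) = r + 3/2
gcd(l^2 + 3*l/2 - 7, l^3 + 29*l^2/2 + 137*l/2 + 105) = l + 7/2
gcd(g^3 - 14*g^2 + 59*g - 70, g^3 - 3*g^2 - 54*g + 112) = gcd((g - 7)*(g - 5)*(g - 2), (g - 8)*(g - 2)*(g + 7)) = g - 2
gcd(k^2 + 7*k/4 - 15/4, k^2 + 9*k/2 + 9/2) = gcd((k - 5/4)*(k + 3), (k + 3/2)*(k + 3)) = k + 3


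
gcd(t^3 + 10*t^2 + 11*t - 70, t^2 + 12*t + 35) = t^2 + 12*t + 35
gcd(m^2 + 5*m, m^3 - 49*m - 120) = m + 5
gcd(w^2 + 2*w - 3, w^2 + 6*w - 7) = w - 1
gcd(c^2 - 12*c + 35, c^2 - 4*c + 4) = 1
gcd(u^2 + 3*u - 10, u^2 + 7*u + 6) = 1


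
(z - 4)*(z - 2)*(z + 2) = z^3 - 4*z^2 - 4*z + 16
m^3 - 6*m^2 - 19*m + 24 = (m - 8)*(m - 1)*(m + 3)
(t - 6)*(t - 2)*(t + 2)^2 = t^4 - 4*t^3 - 16*t^2 + 16*t + 48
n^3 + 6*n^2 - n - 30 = (n - 2)*(n + 3)*(n + 5)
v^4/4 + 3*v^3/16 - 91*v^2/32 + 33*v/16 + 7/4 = (v/4 + 1)*(v - 2)*(v - 7/4)*(v + 1/2)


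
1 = 1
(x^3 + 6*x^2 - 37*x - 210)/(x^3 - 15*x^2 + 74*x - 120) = (x^2 + 12*x + 35)/(x^2 - 9*x + 20)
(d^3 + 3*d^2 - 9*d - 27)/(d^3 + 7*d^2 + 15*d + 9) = (d - 3)/(d + 1)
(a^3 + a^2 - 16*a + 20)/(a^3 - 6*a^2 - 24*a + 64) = (a^2 + 3*a - 10)/(a^2 - 4*a - 32)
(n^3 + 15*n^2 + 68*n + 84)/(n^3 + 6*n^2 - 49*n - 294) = (n + 2)/(n - 7)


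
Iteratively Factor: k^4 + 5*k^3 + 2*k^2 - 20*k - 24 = (k + 3)*(k^3 + 2*k^2 - 4*k - 8) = (k + 2)*(k + 3)*(k^2 - 4) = (k + 2)^2*(k + 3)*(k - 2)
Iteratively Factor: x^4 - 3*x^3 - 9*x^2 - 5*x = (x + 1)*(x^3 - 4*x^2 - 5*x) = x*(x + 1)*(x^2 - 4*x - 5) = x*(x + 1)^2*(x - 5)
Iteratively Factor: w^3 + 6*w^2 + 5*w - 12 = (w - 1)*(w^2 + 7*w + 12) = (w - 1)*(w + 4)*(w + 3)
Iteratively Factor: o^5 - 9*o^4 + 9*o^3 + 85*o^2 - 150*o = (o)*(o^4 - 9*o^3 + 9*o^2 + 85*o - 150) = o*(o - 5)*(o^3 - 4*o^2 - 11*o + 30) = o*(o - 5)^2*(o^2 + o - 6) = o*(o - 5)^2*(o - 2)*(o + 3)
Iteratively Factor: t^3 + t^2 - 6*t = (t + 3)*(t^2 - 2*t) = (t - 2)*(t + 3)*(t)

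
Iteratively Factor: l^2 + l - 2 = (l - 1)*(l + 2)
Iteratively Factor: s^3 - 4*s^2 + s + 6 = (s + 1)*(s^2 - 5*s + 6) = (s - 3)*(s + 1)*(s - 2)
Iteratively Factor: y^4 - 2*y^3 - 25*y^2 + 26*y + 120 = (y + 2)*(y^3 - 4*y^2 - 17*y + 60) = (y + 2)*(y + 4)*(y^2 - 8*y + 15) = (y - 5)*(y + 2)*(y + 4)*(y - 3)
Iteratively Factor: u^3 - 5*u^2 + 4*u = (u - 1)*(u^2 - 4*u) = (u - 4)*(u - 1)*(u)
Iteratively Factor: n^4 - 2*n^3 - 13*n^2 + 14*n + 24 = (n + 1)*(n^3 - 3*n^2 - 10*n + 24) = (n + 1)*(n + 3)*(n^2 - 6*n + 8) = (n - 4)*(n + 1)*(n + 3)*(n - 2)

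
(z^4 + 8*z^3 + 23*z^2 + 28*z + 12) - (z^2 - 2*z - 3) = z^4 + 8*z^3 + 22*z^2 + 30*z + 15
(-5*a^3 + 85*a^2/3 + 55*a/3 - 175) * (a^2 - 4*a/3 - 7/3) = -5*a^5 + 35*a^4 - 70*a^3/9 - 2390*a^2/9 + 1715*a/9 + 1225/3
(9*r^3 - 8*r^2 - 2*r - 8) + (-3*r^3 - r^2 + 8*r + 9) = 6*r^3 - 9*r^2 + 6*r + 1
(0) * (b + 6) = 0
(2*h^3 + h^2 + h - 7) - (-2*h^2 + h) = 2*h^3 + 3*h^2 - 7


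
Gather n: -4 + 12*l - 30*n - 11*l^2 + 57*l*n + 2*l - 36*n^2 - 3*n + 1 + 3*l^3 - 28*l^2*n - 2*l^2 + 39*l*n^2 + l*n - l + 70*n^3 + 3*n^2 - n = 3*l^3 - 13*l^2 + 13*l + 70*n^3 + n^2*(39*l - 33) + n*(-28*l^2 + 58*l - 34) - 3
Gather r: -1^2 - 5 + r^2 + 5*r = r^2 + 5*r - 6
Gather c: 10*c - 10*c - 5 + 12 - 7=0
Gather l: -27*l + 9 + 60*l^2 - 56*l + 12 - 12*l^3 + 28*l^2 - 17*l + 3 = -12*l^3 + 88*l^2 - 100*l + 24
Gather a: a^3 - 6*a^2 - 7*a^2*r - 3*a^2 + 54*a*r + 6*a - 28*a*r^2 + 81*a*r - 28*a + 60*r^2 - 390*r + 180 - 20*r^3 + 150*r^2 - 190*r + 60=a^3 + a^2*(-7*r - 9) + a*(-28*r^2 + 135*r - 22) - 20*r^3 + 210*r^2 - 580*r + 240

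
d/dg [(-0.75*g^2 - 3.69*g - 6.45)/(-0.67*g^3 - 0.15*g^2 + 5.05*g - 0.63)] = (-0.5025*g^4 - 4.9446*g^3 - 17.3055*g^2 - 0.989999999999998*g + 34.8972)/(0.4489*g^6 + 0.201*g^5 - 6.7445*g^4 - 0.6708*g^3 + 25.6915*g^2 - 6.363*g + 0.3969)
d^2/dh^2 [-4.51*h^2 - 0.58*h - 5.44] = -9.02000000000000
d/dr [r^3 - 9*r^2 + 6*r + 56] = 3*r^2 - 18*r + 6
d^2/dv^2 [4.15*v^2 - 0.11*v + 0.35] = 8.30000000000000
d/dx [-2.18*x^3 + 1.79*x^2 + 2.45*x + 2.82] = -6.54*x^2 + 3.58*x + 2.45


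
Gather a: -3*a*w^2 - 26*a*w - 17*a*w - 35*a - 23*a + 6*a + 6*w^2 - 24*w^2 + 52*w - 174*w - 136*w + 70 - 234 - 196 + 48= a*(-3*w^2 - 43*w - 52) - 18*w^2 - 258*w - 312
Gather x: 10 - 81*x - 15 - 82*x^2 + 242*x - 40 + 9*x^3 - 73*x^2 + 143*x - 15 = 9*x^3 - 155*x^2 + 304*x - 60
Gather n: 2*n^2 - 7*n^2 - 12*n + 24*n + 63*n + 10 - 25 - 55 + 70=-5*n^2 + 75*n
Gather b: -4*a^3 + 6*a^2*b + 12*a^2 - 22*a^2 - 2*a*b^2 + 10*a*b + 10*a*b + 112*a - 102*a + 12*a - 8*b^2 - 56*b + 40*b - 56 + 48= -4*a^3 - 10*a^2 + 22*a + b^2*(-2*a - 8) + b*(6*a^2 + 20*a - 16) - 8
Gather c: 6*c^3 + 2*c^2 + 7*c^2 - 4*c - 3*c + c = 6*c^3 + 9*c^2 - 6*c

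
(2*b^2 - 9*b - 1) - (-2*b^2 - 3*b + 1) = 4*b^2 - 6*b - 2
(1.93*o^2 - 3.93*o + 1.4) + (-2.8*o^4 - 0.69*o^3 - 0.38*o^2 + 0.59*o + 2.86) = -2.8*o^4 - 0.69*o^3 + 1.55*o^2 - 3.34*o + 4.26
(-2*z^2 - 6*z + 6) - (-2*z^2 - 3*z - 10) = 16 - 3*z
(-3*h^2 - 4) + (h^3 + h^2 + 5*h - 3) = h^3 - 2*h^2 + 5*h - 7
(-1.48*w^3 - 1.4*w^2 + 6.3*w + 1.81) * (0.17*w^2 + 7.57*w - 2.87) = -0.2516*w^5 - 11.4416*w^4 - 5.2794*w^3 + 52.0167*w^2 - 4.3793*w - 5.1947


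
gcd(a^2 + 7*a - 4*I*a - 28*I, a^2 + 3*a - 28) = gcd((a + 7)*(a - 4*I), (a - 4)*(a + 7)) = a + 7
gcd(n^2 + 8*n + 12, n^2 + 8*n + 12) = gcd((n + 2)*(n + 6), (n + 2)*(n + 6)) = n^2 + 8*n + 12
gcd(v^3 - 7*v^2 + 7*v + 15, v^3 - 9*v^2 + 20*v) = v - 5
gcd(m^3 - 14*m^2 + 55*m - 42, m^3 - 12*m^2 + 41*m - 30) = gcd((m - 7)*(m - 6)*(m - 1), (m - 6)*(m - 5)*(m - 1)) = m^2 - 7*m + 6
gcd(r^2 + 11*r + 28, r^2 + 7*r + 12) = r + 4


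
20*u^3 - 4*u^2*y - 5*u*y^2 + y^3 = (-5*u + y)*(-2*u + y)*(2*u + y)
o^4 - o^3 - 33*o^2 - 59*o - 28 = (o - 7)*(o + 1)^2*(o + 4)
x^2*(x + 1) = x^3 + x^2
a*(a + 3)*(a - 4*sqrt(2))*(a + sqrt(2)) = a^4 - 3*sqrt(2)*a^3 + 3*a^3 - 9*sqrt(2)*a^2 - 8*a^2 - 24*a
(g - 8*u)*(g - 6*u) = g^2 - 14*g*u + 48*u^2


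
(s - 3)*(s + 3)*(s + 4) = s^3 + 4*s^2 - 9*s - 36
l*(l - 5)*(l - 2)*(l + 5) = l^4 - 2*l^3 - 25*l^2 + 50*l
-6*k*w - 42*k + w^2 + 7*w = (-6*k + w)*(w + 7)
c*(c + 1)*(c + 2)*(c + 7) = c^4 + 10*c^3 + 23*c^2 + 14*c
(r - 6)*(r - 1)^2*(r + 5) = r^4 - 3*r^3 - 27*r^2 + 59*r - 30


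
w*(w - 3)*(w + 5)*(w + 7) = w^4 + 9*w^3 - w^2 - 105*w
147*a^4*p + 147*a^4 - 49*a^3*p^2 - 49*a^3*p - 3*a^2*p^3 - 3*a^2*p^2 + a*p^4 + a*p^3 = (-7*a + p)*(-3*a + p)*(7*a + p)*(a*p + a)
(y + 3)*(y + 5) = y^2 + 8*y + 15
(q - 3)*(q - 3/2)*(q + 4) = q^3 - q^2/2 - 27*q/2 + 18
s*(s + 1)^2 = s^3 + 2*s^2 + s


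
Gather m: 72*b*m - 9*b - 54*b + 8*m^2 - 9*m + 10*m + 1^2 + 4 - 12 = -63*b + 8*m^2 + m*(72*b + 1) - 7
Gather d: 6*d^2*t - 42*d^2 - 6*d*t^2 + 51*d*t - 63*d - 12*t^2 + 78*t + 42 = d^2*(6*t - 42) + d*(-6*t^2 + 51*t - 63) - 12*t^2 + 78*t + 42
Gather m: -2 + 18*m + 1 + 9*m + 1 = 27*m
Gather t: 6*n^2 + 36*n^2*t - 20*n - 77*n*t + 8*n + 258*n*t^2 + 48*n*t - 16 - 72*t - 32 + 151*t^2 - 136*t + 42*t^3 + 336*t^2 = 6*n^2 - 12*n + 42*t^3 + t^2*(258*n + 487) + t*(36*n^2 - 29*n - 208) - 48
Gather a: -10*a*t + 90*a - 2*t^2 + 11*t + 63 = a*(90 - 10*t) - 2*t^2 + 11*t + 63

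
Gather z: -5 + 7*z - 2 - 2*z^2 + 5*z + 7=-2*z^2 + 12*z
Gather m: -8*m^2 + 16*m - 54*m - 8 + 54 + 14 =-8*m^2 - 38*m + 60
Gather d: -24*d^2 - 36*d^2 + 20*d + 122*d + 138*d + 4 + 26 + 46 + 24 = -60*d^2 + 280*d + 100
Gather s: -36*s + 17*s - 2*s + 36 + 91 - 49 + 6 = 84 - 21*s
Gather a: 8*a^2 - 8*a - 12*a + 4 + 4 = 8*a^2 - 20*a + 8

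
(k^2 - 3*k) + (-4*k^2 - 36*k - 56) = -3*k^2 - 39*k - 56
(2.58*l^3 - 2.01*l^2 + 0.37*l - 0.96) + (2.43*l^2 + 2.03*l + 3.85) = 2.58*l^3 + 0.42*l^2 + 2.4*l + 2.89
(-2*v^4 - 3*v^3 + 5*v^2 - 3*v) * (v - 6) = -2*v^5 + 9*v^4 + 23*v^3 - 33*v^2 + 18*v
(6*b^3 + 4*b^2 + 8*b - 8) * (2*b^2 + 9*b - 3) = 12*b^5 + 62*b^4 + 34*b^3 + 44*b^2 - 96*b + 24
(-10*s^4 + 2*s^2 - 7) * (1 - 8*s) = 80*s^5 - 10*s^4 - 16*s^3 + 2*s^2 + 56*s - 7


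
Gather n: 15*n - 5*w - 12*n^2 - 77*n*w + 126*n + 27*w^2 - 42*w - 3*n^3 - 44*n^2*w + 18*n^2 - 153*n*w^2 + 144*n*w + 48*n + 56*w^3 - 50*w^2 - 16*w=-3*n^3 + n^2*(6 - 44*w) + n*(-153*w^2 + 67*w + 189) + 56*w^3 - 23*w^2 - 63*w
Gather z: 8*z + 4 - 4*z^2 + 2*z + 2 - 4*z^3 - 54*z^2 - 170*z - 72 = -4*z^3 - 58*z^2 - 160*z - 66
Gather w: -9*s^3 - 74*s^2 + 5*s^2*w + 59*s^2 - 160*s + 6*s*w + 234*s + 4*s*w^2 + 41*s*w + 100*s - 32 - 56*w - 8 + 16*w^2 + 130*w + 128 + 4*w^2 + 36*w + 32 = -9*s^3 - 15*s^2 + 174*s + w^2*(4*s + 20) + w*(5*s^2 + 47*s + 110) + 120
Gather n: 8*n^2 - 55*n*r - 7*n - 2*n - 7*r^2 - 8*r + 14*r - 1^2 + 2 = 8*n^2 + n*(-55*r - 9) - 7*r^2 + 6*r + 1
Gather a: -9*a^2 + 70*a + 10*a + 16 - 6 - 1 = -9*a^2 + 80*a + 9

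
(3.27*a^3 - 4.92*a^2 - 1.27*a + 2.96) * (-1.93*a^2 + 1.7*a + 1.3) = -6.3111*a^5 + 15.0546*a^4 - 1.6619*a^3 - 14.2678*a^2 + 3.381*a + 3.848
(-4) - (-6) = 2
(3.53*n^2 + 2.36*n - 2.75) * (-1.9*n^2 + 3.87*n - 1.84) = -6.707*n^4 + 9.1771*n^3 + 7.863*n^2 - 14.9849*n + 5.06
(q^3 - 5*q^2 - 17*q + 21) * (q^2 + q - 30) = q^5 - 4*q^4 - 52*q^3 + 154*q^2 + 531*q - 630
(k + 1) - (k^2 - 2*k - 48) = -k^2 + 3*k + 49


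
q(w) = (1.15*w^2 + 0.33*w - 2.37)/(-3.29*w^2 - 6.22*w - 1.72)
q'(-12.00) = -0.00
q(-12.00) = -0.40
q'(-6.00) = -0.02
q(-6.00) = -0.45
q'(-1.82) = 0.10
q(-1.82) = -0.65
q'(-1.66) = 2.01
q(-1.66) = -0.55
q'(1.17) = -0.26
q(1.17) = 0.03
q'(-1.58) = 39.00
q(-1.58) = 0.19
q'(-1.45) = 1.94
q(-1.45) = -1.13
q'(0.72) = -0.52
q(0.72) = 0.19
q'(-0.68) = -4.93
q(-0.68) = -2.09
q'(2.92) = -0.05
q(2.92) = -0.18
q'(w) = (2.3*w + 0.33)/(-3.29*w^2 - 6.22*w - 1.72) + (6.58*w + 6.22)*(1.15*w^2 + 0.33*w - 2.37)/(-3.29*w^2 - 6.22*w - 1.72)^2 = (-6.0673*w^2 - 19.5506*w - 15.309)/(10.8241*w^4 + 40.9276*w^3 + 50.006*w^2 + 21.3968*w + 2.9584)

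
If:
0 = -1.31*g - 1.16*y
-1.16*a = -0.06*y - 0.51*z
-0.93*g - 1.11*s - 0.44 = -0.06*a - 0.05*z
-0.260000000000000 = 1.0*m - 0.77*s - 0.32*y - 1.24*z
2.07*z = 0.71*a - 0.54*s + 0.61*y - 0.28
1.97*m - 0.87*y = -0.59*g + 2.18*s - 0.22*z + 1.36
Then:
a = -0.23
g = 1.68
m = -2.64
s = -1.83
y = -1.90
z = -0.30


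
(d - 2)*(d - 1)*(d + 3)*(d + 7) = d^4 + 7*d^3 - 7*d^2 - 43*d + 42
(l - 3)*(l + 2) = l^2 - l - 6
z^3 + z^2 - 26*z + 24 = (z - 4)*(z - 1)*(z + 6)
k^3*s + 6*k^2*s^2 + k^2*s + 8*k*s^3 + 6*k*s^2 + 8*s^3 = (k + 2*s)*(k + 4*s)*(k*s + s)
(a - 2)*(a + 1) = a^2 - a - 2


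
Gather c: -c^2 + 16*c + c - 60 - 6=-c^2 + 17*c - 66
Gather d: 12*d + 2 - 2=12*d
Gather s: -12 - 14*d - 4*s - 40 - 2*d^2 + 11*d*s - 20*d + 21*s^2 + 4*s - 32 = -2*d^2 + 11*d*s - 34*d + 21*s^2 - 84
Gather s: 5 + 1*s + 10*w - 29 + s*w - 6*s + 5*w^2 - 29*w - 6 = s*(w - 5) + 5*w^2 - 19*w - 30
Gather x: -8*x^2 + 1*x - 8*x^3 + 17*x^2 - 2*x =-8*x^3 + 9*x^2 - x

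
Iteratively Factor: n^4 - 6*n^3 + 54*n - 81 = (n - 3)*(n^3 - 3*n^2 - 9*n + 27) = (n - 3)^2*(n^2 - 9) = (n - 3)^3*(n + 3)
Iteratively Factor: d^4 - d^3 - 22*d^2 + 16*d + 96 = (d - 3)*(d^3 + 2*d^2 - 16*d - 32) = (d - 4)*(d - 3)*(d^2 + 6*d + 8) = (d - 4)*(d - 3)*(d + 4)*(d + 2)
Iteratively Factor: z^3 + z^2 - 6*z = (z - 2)*(z^2 + 3*z) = z*(z - 2)*(z + 3)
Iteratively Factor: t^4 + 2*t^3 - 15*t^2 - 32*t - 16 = (t - 4)*(t^3 + 6*t^2 + 9*t + 4) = (t - 4)*(t + 1)*(t^2 + 5*t + 4) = (t - 4)*(t + 1)*(t + 4)*(t + 1)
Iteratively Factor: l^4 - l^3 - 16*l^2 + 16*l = (l - 4)*(l^3 + 3*l^2 - 4*l) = l*(l - 4)*(l^2 + 3*l - 4) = l*(l - 4)*(l + 4)*(l - 1)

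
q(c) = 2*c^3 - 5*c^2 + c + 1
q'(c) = 6*c^2 - 10*c + 1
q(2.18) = 0.14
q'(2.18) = 7.71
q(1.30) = -1.76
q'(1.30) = -1.86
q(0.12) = 1.05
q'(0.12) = -0.11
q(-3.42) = -140.91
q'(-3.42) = 105.38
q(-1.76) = -27.15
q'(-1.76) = 37.19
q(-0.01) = 0.99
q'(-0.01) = 1.10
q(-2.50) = -64.00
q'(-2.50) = 63.50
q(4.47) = 84.19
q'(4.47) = 76.19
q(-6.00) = -617.00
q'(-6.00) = 277.00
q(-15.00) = -7889.00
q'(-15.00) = 1501.00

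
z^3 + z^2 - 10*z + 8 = (z - 2)*(z - 1)*(z + 4)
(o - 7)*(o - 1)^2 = o^3 - 9*o^2 + 15*o - 7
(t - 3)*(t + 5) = t^2 + 2*t - 15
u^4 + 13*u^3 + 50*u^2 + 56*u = u*(u + 2)*(u + 4)*(u + 7)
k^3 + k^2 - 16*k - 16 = (k - 4)*(k + 1)*(k + 4)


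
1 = 1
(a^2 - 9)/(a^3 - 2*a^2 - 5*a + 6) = (a + 3)/(a^2 + a - 2)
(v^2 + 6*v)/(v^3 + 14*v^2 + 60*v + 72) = v/(v^2 + 8*v + 12)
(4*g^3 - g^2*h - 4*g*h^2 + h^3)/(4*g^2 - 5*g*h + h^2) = g + h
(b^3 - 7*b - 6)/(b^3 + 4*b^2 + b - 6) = (b^2 - 2*b - 3)/(b^2 + 2*b - 3)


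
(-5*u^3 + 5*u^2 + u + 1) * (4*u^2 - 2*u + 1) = -20*u^5 + 30*u^4 - 11*u^3 + 7*u^2 - u + 1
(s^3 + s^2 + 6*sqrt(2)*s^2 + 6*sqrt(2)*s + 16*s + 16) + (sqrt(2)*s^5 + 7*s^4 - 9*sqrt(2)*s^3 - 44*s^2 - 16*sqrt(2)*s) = sqrt(2)*s^5 + 7*s^4 - 9*sqrt(2)*s^3 + s^3 - 43*s^2 + 6*sqrt(2)*s^2 - 10*sqrt(2)*s + 16*s + 16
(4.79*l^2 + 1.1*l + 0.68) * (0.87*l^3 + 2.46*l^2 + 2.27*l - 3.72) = 4.1673*l^5 + 12.7404*l^4 + 14.1709*l^3 - 13.649*l^2 - 2.5484*l - 2.5296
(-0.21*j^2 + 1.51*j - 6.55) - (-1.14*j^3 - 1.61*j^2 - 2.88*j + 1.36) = 1.14*j^3 + 1.4*j^2 + 4.39*j - 7.91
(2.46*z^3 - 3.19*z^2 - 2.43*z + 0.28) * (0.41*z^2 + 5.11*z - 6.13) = 1.0086*z^5 + 11.2627*z^4 - 32.377*z^3 + 7.2522*z^2 + 16.3267*z - 1.7164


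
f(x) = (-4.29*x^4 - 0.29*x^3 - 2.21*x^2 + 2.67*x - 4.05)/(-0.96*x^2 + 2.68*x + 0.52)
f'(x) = (1.92*x - 2.68)*(-4.29*x^4 - 0.29*x^3 - 2.21*x^2 + 2.67*x - 4.05)/(-0.96*x^2 + 2.68*x + 0.52)^2 + (-17.16*x^3 - 0.87*x^2 - 4.42*x + 2.67)/(-0.96*x^2 + 2.68*x + 0.52) = (8.2368*x^5 - 34.2132*x^4 - 10.4776*x^3 - 3.812*x^2 - 10.0744*x + 12.2424)/(0.9216*x^4 - 5.1456*x^3 + 6.184*x^2 + 2.7872*x + 0.2704)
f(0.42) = -2.35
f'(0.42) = 2.57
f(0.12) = -4.55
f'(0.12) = 15.99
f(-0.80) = 4.11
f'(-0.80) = 1.30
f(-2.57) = 16.35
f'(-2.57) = -13.78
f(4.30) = 266.92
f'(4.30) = -16.05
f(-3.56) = 33.87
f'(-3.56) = -21.68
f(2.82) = -658.48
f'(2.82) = -4967.53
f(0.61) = -2.17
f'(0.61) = -0.54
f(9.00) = 536.84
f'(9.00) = 89.97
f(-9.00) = 277.65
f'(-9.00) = -68.47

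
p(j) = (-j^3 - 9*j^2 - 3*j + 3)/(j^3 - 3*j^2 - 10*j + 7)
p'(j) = (-3*j^2 - 18*j - 3)/(j^3 - 3*j^2 - 10*j + 7) + (-3*j^2 + 6*j + 10)*(-j^3 - 9*j^2 - 3*j + 3)/(j^3 - 3*j^2 - 10*j + 7)^2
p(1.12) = 1.99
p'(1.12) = 0.17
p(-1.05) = -0.20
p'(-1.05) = 0.96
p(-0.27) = 0.34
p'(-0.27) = 0.46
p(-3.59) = 1.33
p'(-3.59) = 1.04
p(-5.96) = 0.35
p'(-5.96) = 0.19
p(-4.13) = 0.92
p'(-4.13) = 0.56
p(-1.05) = -0.20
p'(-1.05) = 0.96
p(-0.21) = 0.36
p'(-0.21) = 0.42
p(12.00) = -2.58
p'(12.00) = 0.21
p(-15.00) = -0.36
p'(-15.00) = 0.04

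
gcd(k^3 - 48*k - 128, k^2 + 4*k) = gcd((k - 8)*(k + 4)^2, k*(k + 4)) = k + 4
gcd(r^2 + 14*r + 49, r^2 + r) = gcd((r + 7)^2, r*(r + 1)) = 1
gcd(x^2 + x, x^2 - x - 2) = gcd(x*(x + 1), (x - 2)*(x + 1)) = x + 1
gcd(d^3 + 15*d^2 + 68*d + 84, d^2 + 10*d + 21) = d + 7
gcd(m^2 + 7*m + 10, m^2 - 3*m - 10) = m + 2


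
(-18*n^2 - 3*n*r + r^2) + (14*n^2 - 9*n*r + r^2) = -4*n^2 - 12*n*r + 2*r^2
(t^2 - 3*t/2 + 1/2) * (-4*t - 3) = -4*t^3 + 3*t^2 + 5*t/2 - 3/2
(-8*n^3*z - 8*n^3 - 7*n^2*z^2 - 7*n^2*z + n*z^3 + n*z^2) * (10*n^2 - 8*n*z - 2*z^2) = -80*n^5*z - 80*n^5 - 6*n^4*z^2 - 6*n^4*z + 82*n^3*z^3 + 82*n^3*z^2 + 6*n^2*z^4 + 6*n^2*z^3 - 2*n*z^5 - 2*n*z^4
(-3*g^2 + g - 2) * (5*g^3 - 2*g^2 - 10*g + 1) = -15*g^5 + 11*g^4 + 18*g^3 - 9*g^2 + 21*g - 2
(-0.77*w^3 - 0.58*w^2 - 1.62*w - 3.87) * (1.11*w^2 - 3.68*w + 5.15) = -0.8547*w^5 + 2.1898*w^4 - 3.6293*w^3 - 1.3211*w^2 + 5.8986*w - 19.9305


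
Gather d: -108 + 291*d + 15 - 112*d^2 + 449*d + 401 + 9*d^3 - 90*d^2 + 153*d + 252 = 9*d^3 - 202*d^2 + 893*d + 560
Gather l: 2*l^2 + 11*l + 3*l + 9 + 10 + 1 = 2*l^2 + 14*l + 20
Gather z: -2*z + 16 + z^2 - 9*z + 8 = z^2 - 11*z + 24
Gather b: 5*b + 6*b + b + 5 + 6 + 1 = 12*b + 12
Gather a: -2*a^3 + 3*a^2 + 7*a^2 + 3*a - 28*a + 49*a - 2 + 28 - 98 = -2*a^3 + 10*a^2 + 24*a - 72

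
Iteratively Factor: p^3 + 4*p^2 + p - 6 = (p - 1)*(p^2 + 5*p + 6) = (p - 1)*(p + 2)*(p + 3)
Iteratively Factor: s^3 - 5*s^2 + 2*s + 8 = (s + 1)*(s^2 - 6*s + 8) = (s - 2)*(s + 1)*(s - 4)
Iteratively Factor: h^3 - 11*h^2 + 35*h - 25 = (h - 1)*(h^2 - 10*h + 25) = (h - 5)*(h - 1)*(h - 5)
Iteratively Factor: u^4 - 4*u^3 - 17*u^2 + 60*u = (u + 4)*(u^3 - 8*u^2 + 15*u) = (u - 3)*(u + 4)*(u^2 - 5*u) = u*(u - 3)*(u + 4)*(u - 5)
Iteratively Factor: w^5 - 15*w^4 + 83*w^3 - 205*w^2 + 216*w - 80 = (w - 4)*(w^4 - 11*w^3 + 39*w^2 - 49*w + 20) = (w - 5)*(w - 4)*(w^3 - 6*w^2 + 9*w - 4) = (w - 5)*(w - 4)^2*(w^2 - 2*w + 1) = (w - 5)*(w - 4)^2*(w - 1)*(w - 1)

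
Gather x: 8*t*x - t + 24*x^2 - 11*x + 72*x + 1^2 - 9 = -t + 24*x^2 + x*(8*t + 61) - 8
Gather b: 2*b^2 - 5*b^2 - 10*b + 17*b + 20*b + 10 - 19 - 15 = -3*b^2 + 27*b - 24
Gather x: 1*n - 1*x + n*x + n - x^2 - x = 2*n - x^2 + x*(n - 2)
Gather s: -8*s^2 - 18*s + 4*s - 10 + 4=-8*s^2 - 14*s - 6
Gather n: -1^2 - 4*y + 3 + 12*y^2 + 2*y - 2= 12*y^2 - 2*y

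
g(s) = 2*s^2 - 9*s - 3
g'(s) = 4*s - 9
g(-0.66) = 3.81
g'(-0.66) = -11.64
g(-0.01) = -2.91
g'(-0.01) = -9.04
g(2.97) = -12.09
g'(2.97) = 2.88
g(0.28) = -5.36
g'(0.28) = -7.88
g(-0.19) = -1.22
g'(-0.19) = -9.76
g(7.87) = 50.04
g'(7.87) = 22.48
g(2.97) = -12.09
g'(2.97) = 2.88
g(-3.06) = 43.27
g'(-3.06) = -21.24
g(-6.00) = 123.00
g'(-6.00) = -33.00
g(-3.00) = 42.00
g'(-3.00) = -21.00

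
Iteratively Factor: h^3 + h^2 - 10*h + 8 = (h + 4)*(h^2 - 3*h + 2) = (h - 2)*(h + 4)*(h - 1)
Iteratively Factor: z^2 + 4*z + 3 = (z + 1)*(z + 3)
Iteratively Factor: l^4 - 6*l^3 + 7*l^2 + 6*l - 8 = (l + 1)*(l^3 - 7*l^2 + 14*l - 8) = (l - 2)*(l + 1)*(l^2 - 5*l + 4) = (l - 4)*(l - 2)*(l + 1)*(l - 1)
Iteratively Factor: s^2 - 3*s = (s - 3)*(s)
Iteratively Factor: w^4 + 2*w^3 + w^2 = (w + 1)*(w^3 + w^2) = w*(w + 1)*(w^2 + w) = w*(w + 1)^2*(w)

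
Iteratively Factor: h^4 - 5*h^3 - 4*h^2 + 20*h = (h - 5)*(h^3 - 4*h) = (h - 5)*(h + 2)*(h^2 - 2*h) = h*(h - 5)*(h + 2)*(h - 2)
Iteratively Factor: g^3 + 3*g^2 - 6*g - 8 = (g + 1)*(g^2 + 2*g - 8) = (g + 1)*(g + 4)*(g - 2)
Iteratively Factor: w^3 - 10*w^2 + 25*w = (w - 5)*(w^2 - 5*w) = w*(w - 5)*(w - 5)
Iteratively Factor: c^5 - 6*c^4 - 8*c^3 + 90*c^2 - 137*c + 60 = (c - 1)*(c^4 - 5*c^3 - 13*c^2 + 77*c - 60) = (c - 3)*(c - 1)*(c^3 - 2*c^2 - 19*c + 20) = (c - 3)*(c - 1)^2*(c^2 - c - 20) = (c - 3)*(c - 1)^2*(c + 4)*(c - 5)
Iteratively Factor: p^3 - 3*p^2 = (p - 3)*(p^2) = p*(p - 3)*(p)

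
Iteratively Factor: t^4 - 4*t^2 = (t)*(t^3 - 4*t) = t*(t + 2)*(t^2 - 2*t) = t^2*(t + 2)*(t - 2)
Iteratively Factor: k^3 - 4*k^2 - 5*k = (k + 1)*(k^2 - 5*k) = (k - 5)*(k + 1)*(k)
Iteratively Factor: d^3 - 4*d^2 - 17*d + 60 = (d - 5)*(d^2 + d - 12) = (d - 5)*(d + 4)*(d - 3)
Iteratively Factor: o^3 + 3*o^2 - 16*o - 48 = (o - 4)*(o^2 + 7*o + 12) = (o - 4)*(o + 4)*(o + 3)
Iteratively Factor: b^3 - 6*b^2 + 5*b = (b - 1)*(b^2 - 5*b) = b*(b - 1)*(b - 5)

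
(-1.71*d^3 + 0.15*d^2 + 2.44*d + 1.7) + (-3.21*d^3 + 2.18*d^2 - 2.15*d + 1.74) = -4.92*d^3 + 2.33*d^2 + 0.29*d + 3.44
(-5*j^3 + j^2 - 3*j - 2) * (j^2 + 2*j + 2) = -5*j^5 - 9*j^4 - 11*j^3 - 6*j^2 - 10*j - 4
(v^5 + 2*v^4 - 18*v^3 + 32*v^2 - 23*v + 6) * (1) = v^5 + 2*v^4 - 18*v^3 + 32*v^2 - 23*v + 6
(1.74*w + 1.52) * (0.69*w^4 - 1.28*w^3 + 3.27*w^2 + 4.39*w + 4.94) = 1.2006*w^5 - 1.1784*w^4 + 3.7442*w^3 + 12.609*w^2 + 15.2684*w + 7.5088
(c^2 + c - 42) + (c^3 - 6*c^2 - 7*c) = c^3 - 5*c^2 - 6*c - 42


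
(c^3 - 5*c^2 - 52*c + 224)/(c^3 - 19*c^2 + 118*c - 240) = (c^2 + 3*c - 28)/(c^2 - 11*c + 30)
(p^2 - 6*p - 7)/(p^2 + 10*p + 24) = (p^2 - 6*p - 7)/(p^2 + 10*p + 24)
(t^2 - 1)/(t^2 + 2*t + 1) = (t - 1)/(t + 1)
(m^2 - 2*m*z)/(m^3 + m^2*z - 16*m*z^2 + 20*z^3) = m/(m^2 + 3*m*z - 10*z^2)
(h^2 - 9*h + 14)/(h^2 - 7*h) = (h - 2)/h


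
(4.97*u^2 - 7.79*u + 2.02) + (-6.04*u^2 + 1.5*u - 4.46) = -1.07*u^2 - 6.29*u - 2.44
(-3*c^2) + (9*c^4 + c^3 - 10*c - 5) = 9*c^4 + c^3 - 3*c^2 - 10*c - 5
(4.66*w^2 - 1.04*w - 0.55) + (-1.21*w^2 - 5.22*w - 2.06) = 3.45*w^2 - 6.26*w - 2.61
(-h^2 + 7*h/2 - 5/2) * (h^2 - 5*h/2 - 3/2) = -h^4 + 6*h^3 - 39*h^2/4 + h + 15/4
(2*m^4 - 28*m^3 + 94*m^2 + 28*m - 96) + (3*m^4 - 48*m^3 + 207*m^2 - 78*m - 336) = 5*m^4 - 76*m^3 + 301*m^2 - 50*m - 432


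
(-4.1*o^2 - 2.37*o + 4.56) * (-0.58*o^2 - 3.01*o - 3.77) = 2.378*o^4 + 13.7156*o^3 + 19.9459*o^2 - 4.7907*o - 17.1912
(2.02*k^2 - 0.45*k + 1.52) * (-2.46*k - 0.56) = -4.9692*k^3 - 0.0242000000000002*k^2 - 3.4872*k - 0.8512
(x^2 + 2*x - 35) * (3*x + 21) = 3*x^3 + 27*x^2 - 63*x - 735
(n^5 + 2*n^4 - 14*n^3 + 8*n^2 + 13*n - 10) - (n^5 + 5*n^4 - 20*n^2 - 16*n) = -3*n^4 - 14*n^3 + 28*n^2 + 29*n - 10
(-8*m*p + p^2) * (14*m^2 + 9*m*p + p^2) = -112*m^3*p - 58*m^2*p^2 + m*p^3 + p^4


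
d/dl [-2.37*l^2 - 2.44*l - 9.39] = -4.74*l - 2.44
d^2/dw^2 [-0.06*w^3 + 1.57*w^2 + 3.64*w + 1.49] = 3.14 - 0.36*w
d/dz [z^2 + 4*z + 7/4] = 2*z + 4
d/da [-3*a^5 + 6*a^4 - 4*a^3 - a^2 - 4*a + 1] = -15*a^4 + 24*a^3 - 12*a^2 - 2*a - 4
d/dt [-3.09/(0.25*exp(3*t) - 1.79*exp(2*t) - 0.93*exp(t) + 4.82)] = (2.3175*exp(2*t) - 11.0622*exp(t) - 2.8737)*exp(t)/(0.25*exp(3*t) - 1.79*exp(2*t) - 0.93*exp(t) + 4.82)^2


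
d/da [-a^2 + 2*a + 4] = 2 - 2*a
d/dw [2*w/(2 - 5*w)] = 4/(5*w - 2)^2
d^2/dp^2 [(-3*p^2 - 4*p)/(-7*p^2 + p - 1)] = 14*(31*p^3 - 9*p^2 - 12*p + 1)/(343*p^6 - 147*p^5 + 168*p^4 - 43*p^3 + 24*p^2 - 3*p + 1)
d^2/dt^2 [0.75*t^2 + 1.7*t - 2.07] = 1.50000000000000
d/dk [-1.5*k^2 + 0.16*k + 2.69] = 0.16 - 3.0*k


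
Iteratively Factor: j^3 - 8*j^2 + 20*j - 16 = (j - 2)*(j^2 - 6*j + 8) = (j - 4)*(j - 2)*(j - 2)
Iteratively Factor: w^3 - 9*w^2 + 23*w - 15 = (w - 3)*(w^2 - 6*w + 5) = (w - 5)*(w - 3)*(w - 1)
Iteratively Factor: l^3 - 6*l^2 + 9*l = (l - 3)*(l^2 - 3*l) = l*(l - 3)*(l - 3)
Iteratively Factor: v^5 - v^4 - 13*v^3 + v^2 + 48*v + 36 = (v - 3)*(v^4 + 2*v^3 - 7*v^2 - 20*v - 12) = (v - 3)*(v + 2)*(v^3 - 7*v - 6) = (v - 3)*(v + 2)^2*(v^2 - 2*v - 3) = (v - 3)^2*(v + 2)^2*(v + 1)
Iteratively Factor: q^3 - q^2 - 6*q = (q)*(q^2 - q - 6) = q*(q + 2)*(q - 3)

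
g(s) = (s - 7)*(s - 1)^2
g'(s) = (s - 7)*(2*s - 2) + (s - 1)^2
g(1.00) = 0.00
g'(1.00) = 0.00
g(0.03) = -6.56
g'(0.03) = 14.46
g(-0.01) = -7.15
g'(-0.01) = 15.18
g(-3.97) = -270.97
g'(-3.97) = 133.74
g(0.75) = -0.39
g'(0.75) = 3.19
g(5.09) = -31.95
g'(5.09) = 1.10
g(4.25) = -29.05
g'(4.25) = -7.31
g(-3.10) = -169.78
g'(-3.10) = 99.63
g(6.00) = -25.00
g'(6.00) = 15.00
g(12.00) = 605.00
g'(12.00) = 231.00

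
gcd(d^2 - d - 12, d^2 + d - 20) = d - 4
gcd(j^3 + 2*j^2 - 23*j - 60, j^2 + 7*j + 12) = j^2 + 7*j + 12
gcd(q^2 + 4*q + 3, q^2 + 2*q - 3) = q + 3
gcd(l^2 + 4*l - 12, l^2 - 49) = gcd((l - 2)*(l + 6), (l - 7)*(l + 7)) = 1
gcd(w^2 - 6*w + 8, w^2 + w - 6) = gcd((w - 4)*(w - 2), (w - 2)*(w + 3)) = w - 2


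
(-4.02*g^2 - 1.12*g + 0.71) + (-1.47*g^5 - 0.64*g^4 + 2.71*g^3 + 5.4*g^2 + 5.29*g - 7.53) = -1.47*g^5 - 0.64*g^4 + 2.71*g^3 + 1.38*g^2 + 4.17*g - 6.82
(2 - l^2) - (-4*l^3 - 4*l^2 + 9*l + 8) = 4*l^3 + 3*l^2 - 9*l - 6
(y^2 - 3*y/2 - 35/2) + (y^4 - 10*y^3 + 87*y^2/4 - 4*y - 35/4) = y^4 - 10*y^3 + 91*y^2/4 - 11*y/2 - 105/4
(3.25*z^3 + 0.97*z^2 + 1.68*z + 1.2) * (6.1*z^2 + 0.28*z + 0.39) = 19.825*z^5 + 6.827*z^4 + 11.7871*z^3 + 8.1687*z^2 + 0.9912*z + 0.468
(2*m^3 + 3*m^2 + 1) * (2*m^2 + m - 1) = 4*m^5 + 8*m^4 + m^3 - m^2 + m - 1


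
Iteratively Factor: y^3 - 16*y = (y)*(y^2 - 16) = y*(y + 4)*(y - 4)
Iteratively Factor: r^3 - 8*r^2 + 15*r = (r - 5)*(r^2 - 3*r) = (r - 5)*(r - 3)*(r)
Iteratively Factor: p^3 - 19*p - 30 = (p + 3)*(p^2 - 3*p - 10) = (p + 2)*(p + 3)*(p - 5)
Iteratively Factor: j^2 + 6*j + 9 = (j + 3)*(j + 3)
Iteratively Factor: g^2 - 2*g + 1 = (g - 1)*(g - 1)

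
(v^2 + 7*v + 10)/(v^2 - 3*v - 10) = (v + 5)/(v - 5)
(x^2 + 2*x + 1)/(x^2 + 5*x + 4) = (x + 1)/(x + 4)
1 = 1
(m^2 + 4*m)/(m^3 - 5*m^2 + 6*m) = (m + 4)/(m^2 - 5*m + 6)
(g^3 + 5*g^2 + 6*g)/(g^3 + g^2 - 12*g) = (g^2 + 5*g + 6)/(g^2 + g - 12)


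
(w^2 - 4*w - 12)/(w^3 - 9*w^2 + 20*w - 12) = (w + 2)/(w^2 - 3*w + 2)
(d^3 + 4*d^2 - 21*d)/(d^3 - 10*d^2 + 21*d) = (d + 7)/(d - 7)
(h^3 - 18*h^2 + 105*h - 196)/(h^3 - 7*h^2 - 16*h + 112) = (h - 7)/(h + 4)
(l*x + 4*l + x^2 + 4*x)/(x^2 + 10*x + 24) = (l + x)/(x + 6)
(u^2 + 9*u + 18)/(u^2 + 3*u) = (u + 6)/u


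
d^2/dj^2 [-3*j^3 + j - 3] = -18*j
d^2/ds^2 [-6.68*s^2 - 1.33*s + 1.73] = -13.3600000000000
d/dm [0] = 0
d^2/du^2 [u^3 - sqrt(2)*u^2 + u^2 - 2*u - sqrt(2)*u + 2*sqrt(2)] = 6*u - 2*sqrt(2) + 2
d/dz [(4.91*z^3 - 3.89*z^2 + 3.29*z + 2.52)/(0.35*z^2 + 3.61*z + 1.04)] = (1.7185*z^4 + 35.4502*z^3 + 0.1248*z^2 - 9.8552*z - 5.6756)/(0.1225*z^4 + 2.527*z^3 + 13.7601*z^2 + 7.5088*z + 1.0816)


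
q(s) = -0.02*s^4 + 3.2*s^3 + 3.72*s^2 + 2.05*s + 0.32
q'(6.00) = 375.01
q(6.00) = 811.82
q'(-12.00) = 1433.41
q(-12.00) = -5432.92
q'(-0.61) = 1.10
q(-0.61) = -0.28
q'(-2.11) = 29.84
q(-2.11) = -17.90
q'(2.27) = 67.47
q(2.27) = 61.04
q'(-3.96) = 128.10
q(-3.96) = -153.10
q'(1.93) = 51.59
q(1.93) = 40.86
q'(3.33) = 130.32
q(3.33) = 164.10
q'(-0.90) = 3.19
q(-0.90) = -0.86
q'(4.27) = 202.63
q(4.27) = 319.39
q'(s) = -0.08*s^3 + 9.6*s^2 + 7.44*s + 2.05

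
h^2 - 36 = (h - 6)*(h + 6)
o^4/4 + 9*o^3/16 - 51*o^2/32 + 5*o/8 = o*(o/4 + 1)*(o - 5/4)*(o - 1/2)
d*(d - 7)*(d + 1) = d^3 - 6*d^2 - 7*d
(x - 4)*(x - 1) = x^2 - 5*x + 4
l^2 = l^2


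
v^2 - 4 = (v - 2)*(v + 2)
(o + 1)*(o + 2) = o^2 + 3*o + 2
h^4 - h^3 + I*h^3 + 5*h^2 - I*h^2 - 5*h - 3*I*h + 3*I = (h - 1)*(h - I)^2*(h + 3*I)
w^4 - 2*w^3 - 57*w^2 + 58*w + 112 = (w - 8)*(w - 2)*(w + 1)*(w + 7)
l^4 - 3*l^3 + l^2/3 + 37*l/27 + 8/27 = (l - 8/3)*(l - 1)*(l + 1/3)^2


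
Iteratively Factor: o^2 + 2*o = (o + 2)*(o)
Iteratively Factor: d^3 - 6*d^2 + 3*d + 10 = (d - 2)*(d^2 - 4*d - 5) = (d - 5)*(d - 2)*(d + 1)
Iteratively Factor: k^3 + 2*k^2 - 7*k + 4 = (k - 1)*(k^2 + 3*k - 4) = (k - 1)^2*(k + 4)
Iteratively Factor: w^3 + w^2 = (w + 1)*(w^2) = w*(w + 1)*(w)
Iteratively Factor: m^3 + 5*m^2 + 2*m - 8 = (m + 4)*(m^2 + m - 2) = (m - 1)*(m + 4)*(m + 2)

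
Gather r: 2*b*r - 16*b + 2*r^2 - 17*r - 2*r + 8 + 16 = -16*b + 2*r^2 + r*(2*b - 19) + 24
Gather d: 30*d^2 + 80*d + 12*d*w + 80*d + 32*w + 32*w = 30*d^2 + d*(12*w + 160) + 64*w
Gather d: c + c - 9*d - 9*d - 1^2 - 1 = 2*c - 18*d - 2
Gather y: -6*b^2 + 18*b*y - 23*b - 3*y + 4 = -6*b^2 - 23*b + y*(18*b - 3) + 4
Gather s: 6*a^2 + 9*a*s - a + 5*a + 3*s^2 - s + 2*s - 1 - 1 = 6*a^2 + 4*a + 3*s^2 + s*(9*a + 1) - 2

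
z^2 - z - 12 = (z - 4)*(z + 3)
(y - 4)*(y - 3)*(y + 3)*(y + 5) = y^4 + y^3 - 29*y^2 - 9*y + 180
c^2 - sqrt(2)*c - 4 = (c - 2*sqrt(2))*(c + sqrt(2))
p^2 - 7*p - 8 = (p - 8)*(p + 1)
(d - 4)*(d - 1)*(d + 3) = d^3 - 2*d^2 - 11*d + 12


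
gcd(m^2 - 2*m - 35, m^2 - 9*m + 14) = m - 7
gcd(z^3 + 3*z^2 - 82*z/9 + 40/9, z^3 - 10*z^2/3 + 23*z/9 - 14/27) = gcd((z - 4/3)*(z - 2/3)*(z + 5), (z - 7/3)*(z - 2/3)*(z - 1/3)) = z - 2/3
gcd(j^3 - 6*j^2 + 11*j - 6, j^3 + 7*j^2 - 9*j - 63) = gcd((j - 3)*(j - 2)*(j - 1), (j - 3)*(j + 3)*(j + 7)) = j - 3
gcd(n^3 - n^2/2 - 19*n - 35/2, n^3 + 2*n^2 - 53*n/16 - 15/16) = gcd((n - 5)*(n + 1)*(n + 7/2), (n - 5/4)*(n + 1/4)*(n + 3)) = 1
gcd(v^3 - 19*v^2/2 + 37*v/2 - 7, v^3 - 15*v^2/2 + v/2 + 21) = v^2 - 9*v + 14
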